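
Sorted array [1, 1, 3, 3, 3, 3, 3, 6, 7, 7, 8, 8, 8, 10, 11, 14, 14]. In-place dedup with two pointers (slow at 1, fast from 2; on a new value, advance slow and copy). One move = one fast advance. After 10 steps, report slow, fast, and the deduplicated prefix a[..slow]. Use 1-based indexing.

slow=5, fast=12, prefix=[1, 3, 6, 7, 8]

(s=1,f=2) a[fast]=1=a[slow] dup → fast++
(s=1,f=3) a[fast]=3≠a[slow]=1 write a[2]=3 → slow++,fast++
(s=2,f=4) a[fast]=3=a[slow] dup → fast++
(s=2,f=5) a[fast]=3=a[slow] dup → fast++
(s=2,f=6) a[fast]=3=a[slow] dup → fast++
(s=2,f=7) a[fast]=3=a[slow] dup → fast++
(s=2,f=8) a[fast]=6≠a[slow]=3 write a[3]=6 → slow++,fast++
(s=3,f=9) a[fast]=7≠a[slow]=6 write a[4]=7 → slow++,fast++
(s=4,f=10) a[fast]=7=a[slow] dup → fast++
(s=4,f=11) a[fast]=8≠a[slow]=7 write a[5]=8 → slow++,fast++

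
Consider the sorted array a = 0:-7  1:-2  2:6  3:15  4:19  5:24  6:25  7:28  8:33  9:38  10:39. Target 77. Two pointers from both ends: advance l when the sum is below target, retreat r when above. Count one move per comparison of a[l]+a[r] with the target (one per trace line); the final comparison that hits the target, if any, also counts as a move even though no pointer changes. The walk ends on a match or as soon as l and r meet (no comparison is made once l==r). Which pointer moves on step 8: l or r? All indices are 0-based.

l=0 r=10: -7+39=32 <77, l++
l=1 r=10: -2+39=37 <77, l++
l=2 r=10: 6+39=45 <77, l++
l=3 r=10: 15+39=54 <77, l++
l=4 r=10: 19+39=58 <77, l++
l=5 r=10: 24+39=63 <77, l++
l=6 r=10: 25+39=64 <77, l++
l=7 r=10: 28+39=67 <77, l++

l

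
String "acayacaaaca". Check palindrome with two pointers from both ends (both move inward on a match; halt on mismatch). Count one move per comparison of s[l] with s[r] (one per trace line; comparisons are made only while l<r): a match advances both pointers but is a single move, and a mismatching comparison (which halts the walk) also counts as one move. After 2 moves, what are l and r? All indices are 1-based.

l=1 r=11: 'a'=='a', l++,r--
l=2 r=10: 'c'=='c', l++,r--

l=3, r=9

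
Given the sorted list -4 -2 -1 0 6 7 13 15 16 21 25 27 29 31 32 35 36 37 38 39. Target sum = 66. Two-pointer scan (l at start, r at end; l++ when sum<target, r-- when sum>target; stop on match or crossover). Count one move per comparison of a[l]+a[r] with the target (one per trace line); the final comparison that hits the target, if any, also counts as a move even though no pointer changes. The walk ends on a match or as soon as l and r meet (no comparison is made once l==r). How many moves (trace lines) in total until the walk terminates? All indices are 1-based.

12 moves

[1,20] -4+39=35 <66 → l++
[2,20] -2+39=37 <66 → l++
[3,20] -1+39=38 <66 → l++
[4,20] 0+39=39 <66 → l++
[5,20] 6+39=45 <66 → l++
[6,20] 7+39=46 <66 → l++
[7,20] 13+39=52 <66 → l++
[8,20] 15+39=54 <66 → l++
[9,20] 16+39=55 <66 → l++
[10,20] 21+39=60 <66 → l++
[11,20] 25+39=64 <66 → l++
[12,20] 27+39=66 → found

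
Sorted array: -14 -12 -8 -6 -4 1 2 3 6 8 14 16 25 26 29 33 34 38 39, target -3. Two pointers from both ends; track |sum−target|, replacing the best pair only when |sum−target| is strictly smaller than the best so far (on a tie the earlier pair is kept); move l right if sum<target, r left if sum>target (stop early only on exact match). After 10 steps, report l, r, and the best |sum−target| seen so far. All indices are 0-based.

[0,18] -14+39=25 d=28 * → r--
[0,17] -14+38=24 d=27 * → r--
[0,16] -14+34=20 d=23 * → r--
[0,15] -14+33=19 d=22 * → r--
[0,14] -14+29=15 d=18 * → r--
[0,13] -14+26=12 d=15 * → r--
[0,12] -14+25=11 d=14 * → r--
[0,11] -14+16=2 d=5 * → r--
[0,10] -14+14=0 d=3 * → r--
[0,9] -14+8=-6 d=3 → l++

l=1, r=9, best |Δ|=3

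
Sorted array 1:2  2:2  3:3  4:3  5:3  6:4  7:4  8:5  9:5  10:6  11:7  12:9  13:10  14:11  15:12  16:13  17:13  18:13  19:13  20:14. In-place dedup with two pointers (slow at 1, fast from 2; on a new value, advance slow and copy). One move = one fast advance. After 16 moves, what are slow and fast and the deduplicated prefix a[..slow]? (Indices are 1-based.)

slow=11, fast=18, prefix=[2, 3, 4, 5, 6, 7, 9, 10, 11, 12, 13]

slow=1 fast=2: a[fast]=2=a[slow] dup, fast++
slow=1 fast=3: a[fast]=3≠a[slow]=2 write a[2]=3, slow++,fast++
slow=2 fast=4: a[fast]=3=a[slow] dup, fast++
slow=2 fast=5: a[fast]=3=a[slow] dup, fast++
slow=2 fast=6: a[fast]=4≠a[slow]=3 write a[3]=4, slow++,fast++
slow=3 fast=7: a[fast]=4=a[slow] dup, fast++
slow=3 fast=8: a[fast]=5≠a[slow]=4 write a[4]=5, slow++,fast++
slow=4 fast=9: a[fast]=5=a[slow] dup, fast++
slow=4 fast=10: a[fast]=6≠a[slow]=5 write a[5]=6, slow++,fast++
slow=5 fast=11: a[fast]=7≠a[slow]=6 write a[6]=7, slow++,fast++
slow=6 fast=12: a[fast]=9≠a[slow]=7 write a[7]=9, slow++,fast++
slow=7 fast=13: a[fast]=10≠a[slow]=9 write a[8]=10, slow++,fast++
slow=8 fast=14: a[fast]=11≠a[slow]=10 write a[9]=11, slow++,fast++
slow=9 fast=15: a[fast]=12≠a[slow]=11 write a[10]=12, slow++,fast++
slow=10 fast=16: a[fast]=13≠a[slow]=12 write a[11]=13, slow++,fast++
slow=11 fast=17: a[fast]=13=a[slow] dup, fast++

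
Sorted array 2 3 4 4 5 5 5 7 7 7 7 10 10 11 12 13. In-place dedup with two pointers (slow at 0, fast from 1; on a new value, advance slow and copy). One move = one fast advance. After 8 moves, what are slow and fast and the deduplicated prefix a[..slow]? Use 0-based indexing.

slow=4, fast=9, prefix=[2, 3, 4, 5, 7]

(s=0,f=1) a[fast]=3≠a[slow]=2 write a[1]=3 → slow++,fast++
(s=1,f=2) a[fast]=4≠a[slow]=3 write a[2]=4 → slow++,fast++
(s=2,f=3) a[fast]=4=a[slow] dup → fast++
(s=2,f=4) a[fast]=5≠a[slow]=4 write a[3]=5 → slow++,fast++
(s=3,f=5) a[fast]=5=a[slow] dup → fast++
(s=3,f=6) a[fast]=5=a[slow] dup → fast++
(s=3,f=7) a[fast]=7≠a[slow]=5 write a[4]=7 → slow++,fast++
(s=4,f=8) a[fast]=7=a[slow] dup → fast++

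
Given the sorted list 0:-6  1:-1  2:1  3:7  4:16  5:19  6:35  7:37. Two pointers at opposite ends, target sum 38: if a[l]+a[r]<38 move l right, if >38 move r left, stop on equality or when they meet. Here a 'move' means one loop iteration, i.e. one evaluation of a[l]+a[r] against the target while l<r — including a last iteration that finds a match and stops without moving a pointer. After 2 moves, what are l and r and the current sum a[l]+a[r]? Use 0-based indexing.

l=2, r=7, sum=38

[0,7] -6+37=31 <38 → l++
[1,7] -1+37=36 <38 → l++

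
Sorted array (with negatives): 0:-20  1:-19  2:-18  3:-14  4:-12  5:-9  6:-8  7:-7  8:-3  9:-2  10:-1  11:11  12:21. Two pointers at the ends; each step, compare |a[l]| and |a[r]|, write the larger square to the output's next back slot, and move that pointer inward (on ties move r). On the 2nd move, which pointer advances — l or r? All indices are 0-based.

l=0 r=12: |-20|<=|21| out[12]=441, r--
l=0 r=11: |-20|>|11| out[11]=400, l++

l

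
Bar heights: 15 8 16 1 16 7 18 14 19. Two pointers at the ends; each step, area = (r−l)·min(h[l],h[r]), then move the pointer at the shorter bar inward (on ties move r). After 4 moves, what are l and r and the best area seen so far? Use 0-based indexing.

l=0 r=8: min(15,19)*8=120 best=120 *, l++
l=1 r=8: min(8,19)*7=56 best=120, l++
l=2 r=8: min(16,19)*6=96 best=120, l++
l=3 r=8: min(1,19)*5=5 best=120, l++

l=4, r=8, best area=120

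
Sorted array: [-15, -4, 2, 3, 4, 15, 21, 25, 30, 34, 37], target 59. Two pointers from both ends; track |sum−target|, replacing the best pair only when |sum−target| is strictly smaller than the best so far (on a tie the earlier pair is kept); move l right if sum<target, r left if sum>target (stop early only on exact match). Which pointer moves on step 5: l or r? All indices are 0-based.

[0,10] -15+37=22 d=37 * → l++
[1,10] -4+37=33 d=26 * → l++
[2,10] 2+37=39 d=20 * → l++
[3,10] 3+37=40 d=19 * → l++
[4,10] 4+37=41 d=18 * → l++

l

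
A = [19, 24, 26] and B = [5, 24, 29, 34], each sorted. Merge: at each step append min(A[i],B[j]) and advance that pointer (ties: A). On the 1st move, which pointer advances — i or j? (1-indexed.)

[i=1,j=1] A[i]=19>B[j]=5 take 5 → j++

j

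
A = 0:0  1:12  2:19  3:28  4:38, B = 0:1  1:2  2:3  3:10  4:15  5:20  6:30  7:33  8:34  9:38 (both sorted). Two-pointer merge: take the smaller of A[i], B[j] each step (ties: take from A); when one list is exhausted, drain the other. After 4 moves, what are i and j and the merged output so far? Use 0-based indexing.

i=0 j=0: A[i]=0<=B[j]=1 take 0, i++
i=1 j=0: A[i]=12>B[j]=1 take 1, j++
i=1 j=1: A[i]=12>B[j]=2 take 2, j++
i=1 j=2: A[i]=12>B[j]=3 take 3, j++

i=1, j=3, merged so far=[0, 1, 2, 3]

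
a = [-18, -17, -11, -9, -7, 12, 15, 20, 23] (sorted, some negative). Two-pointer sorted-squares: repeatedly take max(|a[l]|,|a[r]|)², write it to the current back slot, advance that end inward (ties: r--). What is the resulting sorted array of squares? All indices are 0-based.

[49, 81, 121, 144, 225, 289, 324, 400, 529]

l=0 r=8: |-18|<=|23| out[8]=529, r--
l=0 r=7: |-18|<=|20| out[7]=400, r--
l=0 r=6: |-18|>|15| out[6]=324, l++
l=1 r=6: |-17|>|15| out[5]=289, l++
l=2 r=6: |-11|<=|15| out[4]=225, r--
l=2 r=5: |-11|<=|12| out[3]=144, r--
l=2 r=4: |-11|>|-7| out[2]=121, l++
l=3 r=4: |-9|>|-7| out[1]=81, l++
l=4 r=4: |-7|<=|-7| out[0]=49, r--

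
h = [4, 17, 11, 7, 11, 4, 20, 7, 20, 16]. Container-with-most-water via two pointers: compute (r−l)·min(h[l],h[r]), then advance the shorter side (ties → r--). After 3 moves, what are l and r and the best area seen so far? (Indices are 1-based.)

[1,10] min(4,16)*9=36 best=36 * → l++
[2,10] min(17,16)*8=128 best=128 * → r--
[2,9] min(17,20)*7=119 best=128 → l++

l=3, r=9, best area=128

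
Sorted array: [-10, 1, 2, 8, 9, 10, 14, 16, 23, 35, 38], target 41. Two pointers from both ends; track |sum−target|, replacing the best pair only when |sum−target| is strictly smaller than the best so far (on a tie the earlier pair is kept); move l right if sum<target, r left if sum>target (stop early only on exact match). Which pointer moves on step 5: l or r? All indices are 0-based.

r

[0,10] -10+38=28 d=13 * → l++
[1,10] 1+38=39 d=2 * → l++
[2,10] 2+38=40 d=1 * → l++
[3,10] 8+38=46 d=5 → r--
[3,9] 8+35=43 d=2 → r--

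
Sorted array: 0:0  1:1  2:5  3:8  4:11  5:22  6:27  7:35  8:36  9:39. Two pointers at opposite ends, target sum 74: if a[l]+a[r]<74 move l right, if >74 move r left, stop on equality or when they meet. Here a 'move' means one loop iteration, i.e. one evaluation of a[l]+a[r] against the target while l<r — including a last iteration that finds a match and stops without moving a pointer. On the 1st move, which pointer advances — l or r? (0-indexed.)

l=0 r=9: 0+39=39 <74, l++

l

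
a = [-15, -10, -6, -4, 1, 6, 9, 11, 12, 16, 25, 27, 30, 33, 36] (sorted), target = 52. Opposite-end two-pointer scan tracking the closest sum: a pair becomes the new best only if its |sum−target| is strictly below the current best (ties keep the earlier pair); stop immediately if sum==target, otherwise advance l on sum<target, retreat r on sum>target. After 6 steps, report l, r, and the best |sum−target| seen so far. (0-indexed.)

l=0 r=14: -15+36=21 d=31 *, l++
l=1 r=14: -10+36=26 d=26 *, l++
l=2 r=14: -6+36=30 d=22 *, l++
l=3 r=14: -4+36=32 d=20 *, l++
l=4 r=14: 1+36=37 d=15 *, l++
l=5 r=14: 6+36=42 d=10 *, l++

l=6, r=14, best |Δ|=10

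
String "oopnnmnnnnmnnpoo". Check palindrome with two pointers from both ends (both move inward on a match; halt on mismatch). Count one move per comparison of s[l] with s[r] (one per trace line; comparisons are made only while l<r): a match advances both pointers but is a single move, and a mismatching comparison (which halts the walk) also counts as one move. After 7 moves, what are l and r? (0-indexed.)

[0,15] 'o'=='o' → l++,r--
[1,14] 'o'=='o' → l++,r--
[2,13] 'p'=='p' → l++,r--
[3,12] 'n'=='n' → l++,r--
[4,11] 'n'=='n' → l++,r--
[5,10] 'm'=='m' → l++,r--
[6,9] 'n'=='n' → l++,r--

l=7, r=8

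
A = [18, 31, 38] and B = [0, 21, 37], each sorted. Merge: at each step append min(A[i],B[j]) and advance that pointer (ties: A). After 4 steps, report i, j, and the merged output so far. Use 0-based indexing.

i=2, j=2, merged so far=[0, 18, 21, 31]

i=0 j=0: A[i]=18>B[j]=0 take 0, j++
i=0 j=1: A[i]=18<=B[j]=21 take 18, i++
i=1 j=1: A[i]=31>B[j]=21 take 21, j++
i=1 j=2: A[i]=31<=B[j]=37 take 31, i++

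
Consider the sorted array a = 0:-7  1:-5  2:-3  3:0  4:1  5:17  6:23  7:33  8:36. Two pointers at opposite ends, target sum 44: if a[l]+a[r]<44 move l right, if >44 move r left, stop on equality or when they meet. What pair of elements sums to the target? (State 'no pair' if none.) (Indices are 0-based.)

[0,8] -7+36=29 <44 → l++
[1,8] -5+36=31 <44 → l++
[2,8] -3+36=33 <44 → l++
[3,8] 0+36=36 <44 → l++
[4,8] 1+36=37 <44 → l++
[5,8] 17+36=53 >44 → r--
[5,7] 17+33=50 >44 → r--
[5,6] 17+23=40 <44 → l++

no pair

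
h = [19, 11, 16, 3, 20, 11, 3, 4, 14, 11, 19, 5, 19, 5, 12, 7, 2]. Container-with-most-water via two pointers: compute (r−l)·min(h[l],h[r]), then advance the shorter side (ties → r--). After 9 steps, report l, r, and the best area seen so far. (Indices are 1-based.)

[1,17] min(19,2)*16=32 best=32 * → r--
[1,16] min(19,7)*15=105 best=105 * → r--
[1,15] min(19,12)*14=168 best=168 * → r--
[1,14] min(19,5)*13=65 best=168 → r--
[1,13] min(19,19)*12=228 best=228 * → r--
[1,12] min(19,5)*11=55 best=228 → r--
[1,11] min(19,19)*10=190 best=228 → r--
[1,10] min(19,11)*9=99 best=228 → r--
[1,9] min(19,14)*8=112 best=228 → r--

l=1, r=8, best area=228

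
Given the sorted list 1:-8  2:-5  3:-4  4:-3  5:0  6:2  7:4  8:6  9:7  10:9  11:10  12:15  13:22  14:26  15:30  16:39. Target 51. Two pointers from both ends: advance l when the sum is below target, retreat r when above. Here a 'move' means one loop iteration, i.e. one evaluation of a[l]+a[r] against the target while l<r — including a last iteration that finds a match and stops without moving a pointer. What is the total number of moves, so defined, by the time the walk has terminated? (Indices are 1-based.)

15 moves

l=1 r=16: -8+39=31 <51, l++
l=2 r=16: -5+39=34 <51, l++
l=3 r=16: -4+39=35 <51, l++
l=4 r=16: -3+39=36 <51, l++
l=5 r=16: 0+39=39 <51, l++
l=6 r=16: 2+39=41 <51, l++
l=7 r=16: 4+39=43 <51, l++
l=8 r=16: 6+39=45 <51, l++
l=9 r=16: 7+39=46 <51, l++
l=10 r=16: 9+39=48 <51, l++
l=11 r=16: 10+39=49 <51, l++
l=12 r=16: 15+39=54 >51, r--
l=12 r=15: 15+30=45 <51, l++
l=13 r=15: 22+30=52 >51, r--
l=13 r=14: 22+26=48 <51, l++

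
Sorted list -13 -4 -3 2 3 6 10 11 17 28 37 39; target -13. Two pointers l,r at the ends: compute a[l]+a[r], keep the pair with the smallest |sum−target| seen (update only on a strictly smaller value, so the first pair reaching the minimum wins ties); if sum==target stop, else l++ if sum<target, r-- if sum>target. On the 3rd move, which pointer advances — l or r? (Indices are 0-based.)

l=0 r=11: -13+39=26 d=39 *, r--
l=0 r=10: -13+37=24 d=37 *, r--
l=0 r=9: -13+28=15 d=28 *, r--

r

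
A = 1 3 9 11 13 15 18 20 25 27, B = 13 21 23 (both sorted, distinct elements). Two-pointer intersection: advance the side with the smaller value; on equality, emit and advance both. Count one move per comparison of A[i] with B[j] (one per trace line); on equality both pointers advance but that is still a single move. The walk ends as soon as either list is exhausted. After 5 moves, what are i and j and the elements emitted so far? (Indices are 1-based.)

[i=1,j=1] 1<13 → i++
[i=2,j=1] 3<13 → i++
[i=3,j=1] 9<13 → i++
[i=4,j=1] 11<13 → i++
[i=5,j=1] 13==13 emit → i++,j++

i=6, j=2, emitted=[13]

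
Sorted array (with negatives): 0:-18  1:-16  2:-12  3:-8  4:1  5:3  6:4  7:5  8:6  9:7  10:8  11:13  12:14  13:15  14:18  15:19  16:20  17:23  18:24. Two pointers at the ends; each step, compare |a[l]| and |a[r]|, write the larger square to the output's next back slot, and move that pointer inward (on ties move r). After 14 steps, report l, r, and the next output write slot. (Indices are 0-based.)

l=0 r=18: |-18|<=|24| out[18]=576, r--
l=0 r=17: |-18|<=|23| out[17]=529, r--
l=0 r=16: |-18|<=|20| out[16]=400, r--
l=0 r=15: |-18|<=|19| out[15]=361, r--
l=0 r=14: |-18|<=|18| out[14]=324, r--
l=0 r=13: |-18|>|15| out[13]=324, l++
l=1 r=13: |-16|>|15| out[12]=256, l++
l=2 r=13: |-12|<=|15| out[11]=225, r--
l=2 r=12: |-12|<=|14| out[10]=196, r--
l=2 r=11: |-12|<=|13| out[9]=169, r--
l=2 r=10: |-12|>|8| out[8]=144, l++
l=3 r=10: |-8|<=|8| out[7]=64, r--
l=3 r=9: |-8|>|7| out[6]=64, l++
l=4 r=9: |1|<=|7| out[5]=49, r--

l=4, r=8, next write slot=4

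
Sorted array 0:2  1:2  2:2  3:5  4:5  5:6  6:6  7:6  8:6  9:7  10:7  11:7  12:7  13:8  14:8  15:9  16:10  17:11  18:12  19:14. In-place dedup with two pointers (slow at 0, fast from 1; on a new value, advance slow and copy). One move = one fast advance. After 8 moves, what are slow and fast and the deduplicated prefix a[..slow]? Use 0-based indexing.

slow=2, fast=9, prefix=[2, 5, 6]

(s=0,f=1) a[fast]=2=a[slow] dup → fast++
(s=0,f=2) a[fast]=2=a[slow] dup → fast++
(s=0,f=3) a[fast]=5≠a[slow]=2 write a[1]=5 → slow++,fast++
(s=1,f=4) a[fast]=5=a[slow] dup → fast++
(s=1,f=5) a[fast]=6≠a[slow]=5 write a[2]=6 → slow++,fast++
(s=2,f=6) a[fast]=6=a[slow] dup → fast++
(s=2,f=7) a[fast]=6=a[slow] dup → fast++
(s=2,f=8) a[fast]=6=a[slow] dup → fast++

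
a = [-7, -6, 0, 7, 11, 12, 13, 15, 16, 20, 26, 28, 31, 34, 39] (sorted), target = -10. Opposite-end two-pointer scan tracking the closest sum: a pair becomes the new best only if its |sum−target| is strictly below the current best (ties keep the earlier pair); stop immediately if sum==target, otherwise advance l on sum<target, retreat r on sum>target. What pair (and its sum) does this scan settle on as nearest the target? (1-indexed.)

l=1 r=15: -7+39=32 d=42 *, r--
l=1 r=14: -7+34=27 d=37 *, r--
l=1 r=13: -7+31=24 d=34 *, r--
l=1 r=12: -7+28=21 d=31 *, r--
l=1 r=11: -7+26=19 d=29 *, r--
l=1 r=10: -7+20=13 d=23 *, r--
l=1 r=9: -7+16=9 d=19 *, r--
l=1 r=8: -7+15=8 d=18 *, r--
l=1 r=7: -7+13=6 d=16 *, r--
l=1 r=6: -7+12=5 d=15 *, r--
l=1 r=5: -7+11=4 d=14 *, r--
l=1 r=4: -7+7=0 d=10 *, r--
l=1 r=3: -7+0=-7 d=3 *, r--
l=1 r=2: -7+-6=-13 d=3, l++

pair (-7, 0) with sum -7 (|Δ|=3)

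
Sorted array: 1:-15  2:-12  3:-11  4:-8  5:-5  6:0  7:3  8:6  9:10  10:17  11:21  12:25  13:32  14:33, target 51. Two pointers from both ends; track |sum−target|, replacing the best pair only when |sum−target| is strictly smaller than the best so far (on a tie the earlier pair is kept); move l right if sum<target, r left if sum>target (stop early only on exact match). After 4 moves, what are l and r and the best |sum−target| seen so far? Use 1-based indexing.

l=1 r=14: -15+33=18 d=33 *, l++
l=2 r=14: -12+33=21 d=30 *, l++
l=3 r=14: -11+33=22 d=29 *, l++
l=4 r=14: -8+33=25 d=26 *, l++

l=5, r=14, best |Δ|=26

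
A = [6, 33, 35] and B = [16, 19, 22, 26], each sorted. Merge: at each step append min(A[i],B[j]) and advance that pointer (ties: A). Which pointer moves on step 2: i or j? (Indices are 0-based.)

j

i=0 j=0: A[i]=6<=B[j]=16 take 6, i++
i=1 j=0: A[i]=33>B[j]=16 take 16, j++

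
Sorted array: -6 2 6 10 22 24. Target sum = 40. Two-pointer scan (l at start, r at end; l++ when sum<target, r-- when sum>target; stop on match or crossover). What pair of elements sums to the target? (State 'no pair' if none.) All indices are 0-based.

no pair

l=0 r=5: -6+24=18 <40, l++
l=1 r=5: 2+24=26 <40, l++
l=2 r=5: 6+24=30 <40, l++
l=3 r=5: 10+24=34 <40, l++
l=4 r=5: 22+24=46 >40, r--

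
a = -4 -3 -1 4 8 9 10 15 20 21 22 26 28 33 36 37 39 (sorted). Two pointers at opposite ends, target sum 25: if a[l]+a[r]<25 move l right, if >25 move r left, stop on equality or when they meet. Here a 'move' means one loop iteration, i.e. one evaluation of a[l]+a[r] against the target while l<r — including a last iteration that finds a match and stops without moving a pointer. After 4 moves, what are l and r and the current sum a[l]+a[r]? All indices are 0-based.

[0,16] -4+39=35 >25 → r--
[0,15] -4+37=33 >25 → r--
[0,14] -4+36=32 >25 → r--
[0,13] -4+33=29 >25 → r--

l=0, r=12, sum=24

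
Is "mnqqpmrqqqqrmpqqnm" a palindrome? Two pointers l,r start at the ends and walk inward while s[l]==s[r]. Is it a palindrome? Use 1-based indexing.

[1,18] 'm'=='m' → l++,r--
[2,17] 'n'=='n' → l++,r--
[3,16] 'q'=='q' → l++,r--
[4,15] 'q'=='q' → l++,r--
[5,14] 'p'=='p' → l++,r--
[6,13] 'm'=='m' → l++,r--
[7,12] 'r'=='r' → l++,r--
[8,11] 'q'=='q' → l++,r--
[9,10] 'q'=='q' → l++,r--

palindrome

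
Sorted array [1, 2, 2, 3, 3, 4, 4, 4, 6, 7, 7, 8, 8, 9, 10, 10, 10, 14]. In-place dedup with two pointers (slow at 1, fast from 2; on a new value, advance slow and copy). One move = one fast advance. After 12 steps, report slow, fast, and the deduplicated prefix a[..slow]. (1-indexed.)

(s=1,f=2) a[fast]=2≠a[slow]=1 write a[2]=2 → slow++,fast++
(s=2,f=3) a[fast]=2=a[slow] dup → fast++
(s=2,f=4) a[fast]=3≠a[slow]=2 write a[3]=3 → slow++,fast++
(s=3,f=5) a[fast]=3=a[slow] dup → fast++
(s=3,f=6) a[fast]=4≠a[slow]=3 write a[4]=4 → slow++,fast++
(s=4,f=7) a[fast]=4=a[slow] dup → fast++
(s=4,f=8) a[fast]=4=a[slow] dup → fast++
(s=4,f=9) a[fast]=6≠a[slow]=4 write a[5]=6 → slow++,fast++
(s=5,f=10) a[fast]=7≠a[slow]=6 write a[6]=7 → slow++,fast++
(s=6,f=11) a[fast]=7=a[slow] dup → fast++
(s=6,f=12) a[fast]=8≠a[slow]=7 write a[7]=8 → slow++,fast++
(s=7,f=13) a[fast]=8=a[slow] dup → fast++

slow=7, fast=14, prefix=[1, 2, 3, 4, 6, 7, 8]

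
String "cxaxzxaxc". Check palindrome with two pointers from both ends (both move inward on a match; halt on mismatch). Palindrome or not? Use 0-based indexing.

l=0 r=8: 'c'=='c', l++,r--
l=1 r=7: 'x'=='x', l++,r--
l=2 r=6: 'a'=='a', l++,r--
l=3 r=5: 'x'=='x', l++,r--

palindrome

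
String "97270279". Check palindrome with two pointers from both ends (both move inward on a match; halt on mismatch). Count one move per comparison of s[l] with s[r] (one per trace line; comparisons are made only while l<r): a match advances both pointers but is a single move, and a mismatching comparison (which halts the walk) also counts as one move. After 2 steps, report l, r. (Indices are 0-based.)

l=0 r=7: '9'=='9', l++,r--
l=1 r=6: '7'=='7', l++,r--

l=2, r=5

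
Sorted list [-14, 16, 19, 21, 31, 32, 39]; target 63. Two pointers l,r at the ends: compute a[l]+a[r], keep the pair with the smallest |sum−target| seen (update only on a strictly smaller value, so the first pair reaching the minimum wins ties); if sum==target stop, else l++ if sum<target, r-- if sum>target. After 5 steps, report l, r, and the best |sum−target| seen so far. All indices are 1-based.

l=5, r=6, best |Δ|=3

l=1 r=7: -14+39=25 d=38 *, l++
l=2 r=7: 16+39=55 d=8 *, l++
l=3 r=7: 19+39=58 d=5 *, l++
l=4 r=7: 21+39=60 d=3 *, l++
l=5 r=7: 31+39=70 d=7, r--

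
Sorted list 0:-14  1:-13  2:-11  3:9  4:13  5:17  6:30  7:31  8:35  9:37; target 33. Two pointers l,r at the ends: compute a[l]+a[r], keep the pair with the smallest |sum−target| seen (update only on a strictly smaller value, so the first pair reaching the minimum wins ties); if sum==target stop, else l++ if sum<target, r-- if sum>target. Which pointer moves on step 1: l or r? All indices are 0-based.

l=0 r=9: -14+37=23 d=10 *, l++

l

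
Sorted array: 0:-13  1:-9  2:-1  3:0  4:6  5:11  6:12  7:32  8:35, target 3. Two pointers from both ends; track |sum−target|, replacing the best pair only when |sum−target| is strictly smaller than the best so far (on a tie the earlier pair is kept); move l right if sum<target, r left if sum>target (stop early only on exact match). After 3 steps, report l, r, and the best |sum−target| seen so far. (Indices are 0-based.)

l=0 r=8: -13+35=22 d=19 *, r--
l=0 r=7: -13+32=19 d=16 *, r--
l=0 r=6: -13+12=-1 d=4 *, l++

l=1, r=6, best |Δ|=4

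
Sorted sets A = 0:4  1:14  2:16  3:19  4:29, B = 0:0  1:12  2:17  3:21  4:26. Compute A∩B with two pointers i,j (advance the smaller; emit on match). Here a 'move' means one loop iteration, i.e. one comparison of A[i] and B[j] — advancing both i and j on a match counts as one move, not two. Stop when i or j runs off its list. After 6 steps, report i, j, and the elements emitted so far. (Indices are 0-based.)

i=3, j=3, emitted=[]

[i=0,j=0] 4>0 → j++
[i=0,j=1] 4<12 → i++
[i=1,j=1] 14>12 → j++
[i=1,j=2] 14<17 → i++
[i=2,j=2] 16<17 → i++
[i=3,j=2] 19>17 → j++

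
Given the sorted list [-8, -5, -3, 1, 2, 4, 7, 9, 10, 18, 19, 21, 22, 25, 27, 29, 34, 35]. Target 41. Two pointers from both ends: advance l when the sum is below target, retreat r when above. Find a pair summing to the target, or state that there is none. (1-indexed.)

(7, 34)

[1,18] -8+35=27 <41 → l++
[2,18] -5+35=30 <41 → l++
[3,18] -3+35=32 <41 → l++
[4,18] 1+35=36 <41 → l++
[5,18] 2+35=37 <41 → l++
[6,18] 4+35=39 <41 → l++
[7,18] 7+35=42 >41 → r--
[7,17] 7+34=41 → found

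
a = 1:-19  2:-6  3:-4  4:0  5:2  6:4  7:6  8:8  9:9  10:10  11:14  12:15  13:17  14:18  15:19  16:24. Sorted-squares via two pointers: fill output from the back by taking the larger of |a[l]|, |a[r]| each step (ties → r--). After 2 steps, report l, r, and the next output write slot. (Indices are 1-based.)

l=1 r=16: |-19|<=|24| out[16]=576, r--
l=1 r=15: |-19|<=|19| out[15]=361, r--

l=1, r=14, next write slot=14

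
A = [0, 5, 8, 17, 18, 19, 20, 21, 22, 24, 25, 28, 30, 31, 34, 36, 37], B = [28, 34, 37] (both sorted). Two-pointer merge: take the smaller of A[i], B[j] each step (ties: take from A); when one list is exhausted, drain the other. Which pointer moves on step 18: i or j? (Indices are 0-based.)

i

i=0 j=0: A[i]=0<=B[j]=28 take 0, i++
i=1 j=0: A[i]=5<=B[j]=28 take 5, i++
i=2 j=0: A[i]=8<=B[j]=28 take 8, i++
i=3 j=0: A[i]=17<=B[j]=28 take 17, i++
i=4 j=0: A[i]=18<=B[j]=28 take 18, i++
i=5 j=0: A[i]=19<=B[j]=28 take 19, i++
i=6 j=0: A[i]=20<=B[j]=28 take 20, i++
i=7 j=0: A[i]=21<=B[j]=28 take 21, i++
i=8 j=0: A[i]=22<=B[j]=28 take 22, i++
i=9 j=0: A[i]=24<=B[j]=28 take 24, i++
i=10 j=0: A[i]=25<=B[j]=28 take 25, i++
i=11 j=0: A[i]=28<=B[j]=28 take 28, i++
i=12 j=0: A[i]=30>B[j]=28 take 28, j++
i=12 j=1: A[i]=30<=B[j]=34 take 30, i++
i=13 j=1: A[i]=31<=B[j]=34 take 31, i++
i=14 j=1: A[i]=34<=B[j]=34 take 34, i++
i=15 j=1: A[i]=36>B[j]=34 take 34, j++
i=15 j=2: A[i]=36<=B[j]=37 take 36, i++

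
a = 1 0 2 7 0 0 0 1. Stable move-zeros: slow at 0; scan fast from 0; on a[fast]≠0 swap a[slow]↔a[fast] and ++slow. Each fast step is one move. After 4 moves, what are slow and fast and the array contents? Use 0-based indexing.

slow=3, fast=4, a=[1, 2, 7, 0, 0, 0, 0, 1]

(s=0,f=0) a[fast]=1≠0 swap→a[0]=1 → slow++,fast++
(s=1,f=1) a[fast]=0 → fast++
(s=1,f=2) a[fast]=2≠0 swap→a[1]=2 → slow++,fast++
(s=2,f=3) a[fast]=7≠0 swap→a[2]=7 → slow++,fast++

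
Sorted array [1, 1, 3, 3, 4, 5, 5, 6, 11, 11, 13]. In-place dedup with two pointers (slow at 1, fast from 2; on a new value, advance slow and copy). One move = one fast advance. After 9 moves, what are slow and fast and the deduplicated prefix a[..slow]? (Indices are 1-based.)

slow=1 fast=2: a[fast]=1=a[slow] dup, fast++
slow=1 fast=3: a[fast]=3≠a[slow]=1 write a[2]=3, slow++,fast++
slow=2 fast=4: a[fast]=3=a[slow] dup, fast++
slow=2 fast=5: a[fast]=4≠a[slow]=3 write a[3]=4, slow++,fast++
slow=3 fast=6: a[fast]=5≠a[slow]=4 write a[4]=5, slow++,fast++
slow=4 fast=7: a[fast]=5=a[slow] dup, fast++
slow=4 fast=8: a[fast]=6≠a[slow]=5 write a[5]=6, slow++,fast++
slow=5 fast=9: a[fast]=11≠a[slow]=6 write a[6]=11, slow++,fast++
slow=6 fast=10: a[fast]=11=a[slow] dup, fast++

slow=6, fast=11, prefix=[1, 3, 4, 5, 6, 11]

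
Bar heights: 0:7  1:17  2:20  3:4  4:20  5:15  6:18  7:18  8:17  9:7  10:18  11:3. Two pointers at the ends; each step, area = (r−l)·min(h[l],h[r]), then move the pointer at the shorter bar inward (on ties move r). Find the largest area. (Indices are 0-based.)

[0,11] min(7,3)*11=33 best=33 * → r--
[0,10] min(7,18)*10=70 best=70 * → l++
[1,10] min(17,18)*9=153 best=153 * → l++
[2,10] min(20,18)*8=144 best=153 → r--
[2,9] min(20,7)*7=49 best=153 → r--
[2,8] min(20,17)*6=102 best=153 → r--
[2,7] min(20,18)*5=90 best=153 → r--
[2,6] min(20,18)*4=72 best=153 → r--
[2,5] min(20,15)*3=45 best=153 → r--
[2,4] min(20,20)*2=40 best=153 → r--
[2,3] min(20,4)*1=4 best=153 → r--

max area = 153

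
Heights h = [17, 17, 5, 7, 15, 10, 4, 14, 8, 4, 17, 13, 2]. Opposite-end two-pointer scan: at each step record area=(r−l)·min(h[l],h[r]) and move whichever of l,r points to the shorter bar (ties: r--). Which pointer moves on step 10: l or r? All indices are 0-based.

r

[0,12] min(17,2)*12=24 best=24 * → r--
[0,11] min(17,13)*11=143 best=143 * → r--
[0,10] min(17,17)*10=170 best=170 * → r--
[0,9] min(17,4)*9=36 best=170 → r--
[0,8] min(17,8)*8=64 best=170 → r--
[0,7] min(17,14)*7=98 best=170 → r--
[0,6] min(17,4)*6=24 best=170 → r--
[0,5] min(17,10)*5=50 best=170 → r--
[0,4] min(17,15)*4=60 best=170 → r--
[0,3] min(17,7)*3=21 best=170 → r--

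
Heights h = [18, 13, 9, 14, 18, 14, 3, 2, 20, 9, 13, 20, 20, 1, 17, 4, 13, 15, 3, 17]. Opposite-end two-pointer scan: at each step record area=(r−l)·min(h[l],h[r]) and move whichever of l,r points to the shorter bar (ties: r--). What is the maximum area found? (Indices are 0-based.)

[0,19] min(18,17)*19=323 best=323 * → r--
[0,18] min(18,3)*18=54 best=323 → r--
[0,17] min(18,15)*17=255 best=323 → r--
[0,16] min(18,13)*16=208 best=323 → r--
[0,15] min(18,4)*15=60 best=323 → r--
[0,14] min(18,17)*14=238 best=323 → r--
[0,13] min(18,1)*13=13 best=323 → r--
[0,12] min(18,20)*12=216 best=323 → l++
[1,12] min(13,20)*11=143 best=323 → l++
[2,12] min(9,20)*10=90 best=323 → l++
[3,12] min(14,20)*9=126 best=323 → l++
[4,12] min(18,20)*8=144 best=323 → l++
[5,12] min(14,20)*7=98 best=323 → l++
[6,12] min(3,20)*6=18 best=323 → l++
[7,12] min(2,20)*5=10 best=323 → l++
[8,12] min(20,20)*4=80 best=323 → r--
[8,11] min(20,20)*3=60 best=323 → r--
[8,10] min(20,13)*2=26 best=323 → r--
[8,9] min(20,9)*1=9 best=323 → r--

max area = 323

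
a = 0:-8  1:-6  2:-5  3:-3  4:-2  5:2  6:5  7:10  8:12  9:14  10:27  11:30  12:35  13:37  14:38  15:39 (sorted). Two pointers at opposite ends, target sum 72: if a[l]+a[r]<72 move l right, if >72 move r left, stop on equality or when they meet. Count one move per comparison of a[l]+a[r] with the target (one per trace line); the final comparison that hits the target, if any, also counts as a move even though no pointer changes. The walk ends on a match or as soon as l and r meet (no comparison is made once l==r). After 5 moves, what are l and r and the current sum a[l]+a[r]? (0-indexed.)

l=5, r=15, sum=41

l=0 r=15: -8+39=31 <72, l++
l=1 r=15: -6+39=33 <72, l++
l=2 r=15: -5+39=34 <72, l++
l=3 r=15: -3+39=36 <72, l++
l=4 r=15: -2+39=37 <72, l++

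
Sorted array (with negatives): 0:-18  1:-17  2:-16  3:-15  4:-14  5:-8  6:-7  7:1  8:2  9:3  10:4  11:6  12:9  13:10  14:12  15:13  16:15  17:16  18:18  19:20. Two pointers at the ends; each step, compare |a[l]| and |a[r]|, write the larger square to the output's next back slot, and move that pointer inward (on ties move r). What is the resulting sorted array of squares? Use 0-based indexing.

[1, 4, 9, 16, 36, 49, 64, 81, 100, 144, 169, 196, 225, 225, 256, 256, 289, 324, 324, 400]

l=0 r=19: |-18|<=|20| out[19]=400, r--
l=0 r=18: |-18|<=|18| out[18]=324, r--
l=0 r=17: |-18|>|16| out[17]=324, l++
l=1 r=17: |-17|>|16| out[16]=289, l++
l=2 r=17: |-16|<=|16| out[15]=256, r--
l=2 r=16: |-16|>|15| out[14]=256, l++
l=3 r=16: |-15|<=|15| out[13]=225, r--
l=3 r=15: |-15|>|13| out[12]=225, l++
l=4 r=15: |-14|>|13| out[11]=196, l++
l=5 r=15: |-8|<=|13| out[10]=169, r--
l=5 r=14: |-8|<=|12| out[9]=144, r--
l=5 r=13: |-8|<=|10| out[8]=100, r--
l=5 r=12: |-8|<=|9| out[7]=81, r--
l=5 r=11: |-8|>|6| out[6]=64, l++
l=6 r=11: |-7|>|6| out[5]=49, l++
l=7 r=11: |1|<=|6| out[4]=36, r--
l=7 r=10: |1|<=|4| out[3]=16, r--
l=7 r=9: |1|<=|3| out[2]=9, r--
l=7 r=8: |1|<=|2| out[1]=4, r--
l=7 r=7: |1|<=|1| out[0]=1, r--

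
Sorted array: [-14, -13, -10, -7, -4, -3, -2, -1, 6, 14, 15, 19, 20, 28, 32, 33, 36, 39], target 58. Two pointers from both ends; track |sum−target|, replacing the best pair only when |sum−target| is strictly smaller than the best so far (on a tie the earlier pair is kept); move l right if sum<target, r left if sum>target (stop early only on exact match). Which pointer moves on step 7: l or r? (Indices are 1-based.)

[1,18] -14+39=25 d=33 * → l++
[2,18] -13+39=26 d=32 * → l++
[3,18] -10+39=29 d=29 * → l++
[4,18] -7+39=32 d=26 * → l++
[5,18] -4+39=35 d=23 * → l++
[6,18] -3+39=36 d=22 * → l++
[7,18] -2+39=37 d=21 * → l++

l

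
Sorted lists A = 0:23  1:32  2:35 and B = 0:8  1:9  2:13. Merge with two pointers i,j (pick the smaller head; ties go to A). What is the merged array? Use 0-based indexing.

i=0 j=0: A[i]=23>B[j]=8 take 8, j++
i=0 j=1: A[i]=23>B[j]=9 take 9, j++
i=0 j=2: A[i]=23>B[j]=13 take 13, j++
i=0 j=3: B done, take A[i]=23, i++
i=1 j=3: B done, take A[i]=32, i++
i=2 j=3: B done, take A[i]=35, i++

[8, 9, 13, 23, 32, 35]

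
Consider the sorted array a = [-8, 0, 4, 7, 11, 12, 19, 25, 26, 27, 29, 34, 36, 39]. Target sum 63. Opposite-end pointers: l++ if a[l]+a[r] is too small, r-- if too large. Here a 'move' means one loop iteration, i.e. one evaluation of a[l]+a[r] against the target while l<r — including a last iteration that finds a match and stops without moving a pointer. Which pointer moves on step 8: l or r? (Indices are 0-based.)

[0,13] -8+39=31 <63 → l++
[1,13] 0+39=39 <63 → l++
[2,13] 4+39=43 <63 → l++
[3,13] 7+39=46 <63 → l++
[4,13] 11+39=50 <63 → l++
[5,13] 12+39=51 <63 → l++
[6,13] 19+39=58 <63 → l++
[7,13] 25+39=64 >63 → r--

r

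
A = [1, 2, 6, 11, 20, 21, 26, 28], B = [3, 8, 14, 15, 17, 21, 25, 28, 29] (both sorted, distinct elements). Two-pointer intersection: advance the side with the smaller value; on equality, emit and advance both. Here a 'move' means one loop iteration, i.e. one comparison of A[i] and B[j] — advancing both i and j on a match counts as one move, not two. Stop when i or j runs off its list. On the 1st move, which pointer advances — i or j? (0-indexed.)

i

[i=0,j=0] 1<3 → i++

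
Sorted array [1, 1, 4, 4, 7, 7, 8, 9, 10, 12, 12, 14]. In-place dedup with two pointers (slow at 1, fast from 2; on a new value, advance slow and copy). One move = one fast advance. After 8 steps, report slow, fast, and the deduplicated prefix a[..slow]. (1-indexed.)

slow=1 fast=2: a[fast]=1=a[slow] dup, fast++
slow=1 fast=3: a[fast]=4≠a[slow]=1 write a[2]=4, slow++,fast++
slow=2 fast=4: a[fast]=4=a[slow] dup, fast++
slow=2 fast=5: a[fast]=7≠a[slow]=4 write a[3]=7, slow++,fast++
slow=3 fast=6: a[fast]=7=a[slow] dup, fast++
slow=3 fast=7: a[fast]=8≠a[slow]=7 write a[4]=8, slow++,fast++
slow=4 fast=8: a[fast]=9≠a[slow]=8 write a[5]=9, slow++,fast++
slow=5 fast=9: a[fast]=10≠a[slow]=9 write a[6]=10, slow++,fast++

slow=6, fast=10, prefix=[1, 4, 7, 8, 9, 10]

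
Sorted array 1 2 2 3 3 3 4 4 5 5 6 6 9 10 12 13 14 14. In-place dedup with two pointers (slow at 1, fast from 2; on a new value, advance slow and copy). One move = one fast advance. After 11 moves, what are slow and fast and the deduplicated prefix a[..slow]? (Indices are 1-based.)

slow=6, fast=13, prefix=[1, 2, 3, 4, 5, 6]

(s=1,f=2) a[fast]=2≠a[slow]=1 write a[2]=2 → slow++,fast++
(s=2,f=3) a[fast]=2=a[slow] dup → fast++
(s=2,f=4) a[fast]=3≠a[slow]=2 write a[3]=3 → slow++,fast++
(s=3,f=5) a[fast]=3=a[slow] dup → fast++
(s=3,f=6) a[fast]=3=a[slow] dup → fast++
(s=3,f=7) a[fast]=4≠a[slow]=3 write a[4]=4 → slow++,fast++
(s=4,f=8) a[fast]=4=a[slow] dup → fast++
(s=4,f=9) a[fast]=5≠a[slow]=4 write a[5]=5 → slow++,fast++
(s=5,f=10) a[fast]=5=a[slow] dup → fast++
(s=5,f=11) a[fast]=6≠a[slow]=5 write a[6]=6 → slow++,fast++
(s=6,f=12) a[fast]=6=a[slow] dup → fast++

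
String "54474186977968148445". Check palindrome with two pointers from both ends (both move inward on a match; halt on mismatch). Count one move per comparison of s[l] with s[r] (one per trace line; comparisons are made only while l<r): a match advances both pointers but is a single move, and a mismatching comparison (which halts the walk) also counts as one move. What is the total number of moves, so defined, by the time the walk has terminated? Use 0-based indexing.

4 moves

l=0 r=19: '5'=='5', l++,r--
l=1 r=18: '4'=='4', l++,r--
l=2 r=17: '4'=='4', l++,r--
l=3 r=16: '7'!='8', stop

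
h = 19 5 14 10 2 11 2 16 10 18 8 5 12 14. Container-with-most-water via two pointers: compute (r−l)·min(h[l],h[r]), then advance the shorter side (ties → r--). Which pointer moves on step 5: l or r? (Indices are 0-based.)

[0,13] min(19,14)*13=182 best=182 * → r--
[0,12] min(19,12)*12=144 best=182 → r--
[0,11] min(19,5)*11=55 best=182 → r--
[0,10] min(19,8)*10=80 best=182 → r--
[0,9] min(19,18)*9=162 best=182 → r--

r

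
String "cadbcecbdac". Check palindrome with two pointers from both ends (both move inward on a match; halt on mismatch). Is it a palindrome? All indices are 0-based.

l=0 r=10: 'c'=='c', l++,r--
l=1 r=9: 'a'=='a', l++,r--
l=2 r=8: 'd'=='d', l++,r--
l=3 r=7: 'b'=='b', l++,r--
l=4 r=6: 'c'=='c', l++,r--

palindrome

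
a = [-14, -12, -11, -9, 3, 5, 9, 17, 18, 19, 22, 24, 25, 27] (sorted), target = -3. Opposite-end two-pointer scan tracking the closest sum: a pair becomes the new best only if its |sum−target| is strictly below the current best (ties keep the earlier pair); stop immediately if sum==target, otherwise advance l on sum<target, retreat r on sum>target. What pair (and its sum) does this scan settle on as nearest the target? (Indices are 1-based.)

pair (-12, 9) with sum -3 (|Δ|=0)

[1,14] -14+27=13 d=16 * → r--
[1,13] -14+25=11 d=14 * → r--
[1,12] -14+24=10 d=13 * → r--
[1,11] -14+22=8 d=11 * → r--
[1,10] -14+19=5 d=8 * → r--
[1,9] -14+18=4 d=7 * → r--
[1,8] -14+17=3 d=6 * → r--
[1,7] -14+9=-5 d=2 * → l++
[2,7] -12+9=-3 d=0 * → stop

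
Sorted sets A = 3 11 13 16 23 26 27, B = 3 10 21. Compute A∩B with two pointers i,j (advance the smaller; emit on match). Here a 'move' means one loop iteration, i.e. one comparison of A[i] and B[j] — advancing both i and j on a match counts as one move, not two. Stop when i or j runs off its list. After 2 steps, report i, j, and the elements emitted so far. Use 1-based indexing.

i=2, j=3, emitted=[3]

i=1 j=1: 3==3 emit, i++,j++
i=2 j=2: 11>10, j++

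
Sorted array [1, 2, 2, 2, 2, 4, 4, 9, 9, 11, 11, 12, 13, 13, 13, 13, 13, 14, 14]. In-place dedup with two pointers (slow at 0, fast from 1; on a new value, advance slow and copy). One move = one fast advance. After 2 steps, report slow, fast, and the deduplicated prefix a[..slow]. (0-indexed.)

slow=0 fast=1: a[fast]=2≠a[slow]=1 write a[1]=2, slow++,fast++
slow=1 fast=2: a[fast]=2=a[slow] dup, fast++

slow=1, fast=3, prefix=[1, 2]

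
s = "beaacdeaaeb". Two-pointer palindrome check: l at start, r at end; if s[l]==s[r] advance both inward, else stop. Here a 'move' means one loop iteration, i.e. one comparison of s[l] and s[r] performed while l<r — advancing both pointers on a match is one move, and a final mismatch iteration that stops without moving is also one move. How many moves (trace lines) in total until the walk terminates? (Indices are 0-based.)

5 moves

[0,10] 'b'=='b' → l++,r--
[1,9] 'e'=='e' → l++,r--
[2,8] 'a'=='a' → l++,r--
[3,7] 'a'=='a' → l++,r--
[4,6] 'c'!='e' → stop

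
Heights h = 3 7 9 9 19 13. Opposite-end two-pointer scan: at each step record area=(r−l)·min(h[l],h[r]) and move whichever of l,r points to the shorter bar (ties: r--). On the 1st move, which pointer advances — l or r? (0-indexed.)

l

l=0 r=5: min(3,13)*5=15 best=15 *, l++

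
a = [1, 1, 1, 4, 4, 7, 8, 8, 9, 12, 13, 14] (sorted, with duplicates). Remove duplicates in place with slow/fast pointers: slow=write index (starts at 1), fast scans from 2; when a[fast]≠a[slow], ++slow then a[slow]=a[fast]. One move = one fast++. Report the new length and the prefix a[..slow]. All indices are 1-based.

slow=1 fast=2: a[fast]=1=a[slow] dup, fast++
slow=1 fast=3: a[fast]=1=a[slow] dup, fast++
slow=1 fast=4: a[fast]=4≠a[slow]=1 write a[2]=4, slow++,fast++
slow=2 fast=5: a[fast]=4=a[slow] dup, fast++
slow=2 fast=6: a[fast]=7≠a[slow]=4 write a[3]=7, slow++,fast++
slow=3 fast=7: a[fast]=8≠a[slow]=7 write a[4]=8, slow++,fast++
slow=4 fast=8: a[fast]=8=a[slow] dup, fast++
slow=4 fast=9: a[fast]=9≠a[slow]=8 write a[5]=9, slow++,fast++
slow=5 fast=10: a[fast]=12≠a[slow]=9 write a[6]=12, slow++,fast++
slow=6 fast=11: a[fast]=13≠a[slow]=12 write a[7]=13, slow++,fast++
slow=7 fast=12: a[fast]=14≠a[slow]=13 write a[8]=14, slow++,fast++

length 8; prefix = [1, 4, 7, 8, 9, 12, 13, 14]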